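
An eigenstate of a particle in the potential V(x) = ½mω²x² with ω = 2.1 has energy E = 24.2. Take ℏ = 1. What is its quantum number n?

n = 11

Invert E_n = (n + ½)ℏω: n = E/ℏω − ½ = 11.024, so n = 11.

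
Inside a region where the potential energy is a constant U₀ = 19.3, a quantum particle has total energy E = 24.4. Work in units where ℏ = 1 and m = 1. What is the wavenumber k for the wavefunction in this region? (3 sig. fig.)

With E > U₀ the solution is oscillatory, ψ ∝ e^{±ikx} with k = √(2m(E − U₀))/ℏ.
k = √(2 × 1 × 5.1) = 3.194.

k = 3.19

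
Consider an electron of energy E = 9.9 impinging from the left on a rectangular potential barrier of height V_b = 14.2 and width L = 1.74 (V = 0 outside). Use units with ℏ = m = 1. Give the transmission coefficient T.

E < V_b: inside the barrier ψ ∝ e^{±κx} with κ = √(2m(V_b − E))/ℏ = 2.933.
κL = 5.103, sinh(κL) = 82.23.
Matching ψ, ψ′ at both faces gives T = [1 + V_b² sinh²(κL) / (4E(V_b − E))]⁻¹ = 1/8008 = 0.000125.

T = 0.000125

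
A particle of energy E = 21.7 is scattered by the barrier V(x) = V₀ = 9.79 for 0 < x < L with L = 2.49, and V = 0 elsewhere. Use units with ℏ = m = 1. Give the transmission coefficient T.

T = 0.985

Above the barrier the interior wavenumber is k₂ = √(2m(E − V₀))/ℏ = 4.881, giving phase k₂L = 12.15.
Matching at both interfaces gives T⁻¹ = 1 + V₀² sin²(k₂L) / [4E(E − V₀)] = 1.015, hence T = 0.985.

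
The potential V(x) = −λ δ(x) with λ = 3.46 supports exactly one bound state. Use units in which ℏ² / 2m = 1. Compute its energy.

E = -2.99

For x ≠ 0 the bound state is ψ ∝ e^{−κ|x|}; integrating the TISE across the delta gives the cusp condition 2κ = 2mλ/ℏ², so κ = 1.730.
Then E = −ℏ²κ²/(2m) = −mλ²/(2ℏ²) = -2.993.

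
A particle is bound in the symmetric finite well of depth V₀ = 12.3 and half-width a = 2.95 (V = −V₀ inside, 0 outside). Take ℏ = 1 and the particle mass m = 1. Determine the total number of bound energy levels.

N = 10

The dimensionless depth is z₀ = a√(2mV₀)/ℏ = 2.95 × √(24.60) = 14.63.
The even/odd transcendental equations gain one root per π/2 in z₀, giving N = 1 + ⌊2z₀/π⌋ = 1 + ⌊9.315⌋ = 10.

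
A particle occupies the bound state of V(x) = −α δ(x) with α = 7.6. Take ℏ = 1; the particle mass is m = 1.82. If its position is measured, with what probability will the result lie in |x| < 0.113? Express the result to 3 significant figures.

The normalised bound state is ψ = √κ e^{−κ|x|} with κ = mα/ℏ² = 13.83.
P(|x| < d) = ∫_{−d}^{d} κ e^{−2κ|x|} dx = 1 − e^{−2κd} = 1 − e^{−3.126} = 0.9561.

P = 0.956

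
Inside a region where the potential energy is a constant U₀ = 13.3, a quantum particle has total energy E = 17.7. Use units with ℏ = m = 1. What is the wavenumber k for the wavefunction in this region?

k = 2.97

With E > U₀ the solution is oscillatory, ψ ∝ e^{±ikx} with k = √(2m(E − U₀))/ℏ.
k = √(2 × 1 × 4.4) = 2.966.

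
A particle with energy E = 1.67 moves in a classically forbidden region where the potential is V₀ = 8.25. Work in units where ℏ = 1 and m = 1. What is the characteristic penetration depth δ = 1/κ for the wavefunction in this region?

δ = 0.276

Since E < V₀ the TISE in this region is ψ'' = κ²ψ with κ = √(2m(V₀ − E))/ℏ.
κ = √(2 × 1 × 6.58) = 3.628. The penetration depth is δ = 1/κ = 0.276.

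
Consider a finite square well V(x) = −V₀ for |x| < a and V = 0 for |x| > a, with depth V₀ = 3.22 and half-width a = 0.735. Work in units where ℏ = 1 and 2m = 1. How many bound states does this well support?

N = 1

The dimensionless depth is z₀ = a√(2mV₀)/ℏ = 0.735 × √(3.220) = 1.319.
A new bound state (alternating even/odd) appears each time z₀ passes a multiple of π/2, so N = ⌊2z₀/π⌋ + 1 = ⌊0.8396⌋ + 1 = 1.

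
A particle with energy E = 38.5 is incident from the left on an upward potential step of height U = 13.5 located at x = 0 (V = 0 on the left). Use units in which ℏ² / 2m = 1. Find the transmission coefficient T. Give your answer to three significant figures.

T = 0.988

The wavenumbers are k₁ = √(2mE)/ℏ = 6.205 on the left and k₂ = √(2m(E − U))/ℏ = 5.000 on the right.
Continuity of ψ and ψ′ at the step yields the reflection amplitude r = (k₁ − k₂)/(k₁ + k₂) = 0.1075; thus R = |r|² = 0.01156, T = 0.9884.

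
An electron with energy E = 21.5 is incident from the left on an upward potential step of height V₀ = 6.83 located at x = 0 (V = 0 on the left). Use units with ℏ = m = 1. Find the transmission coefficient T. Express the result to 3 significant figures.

The wavenumbers are k₁ = √(2mE)/ℏ = 6.557 on the left and k₂ = √(2m(E − V₀))/ℏ = 5.417 on the right.
Matching ψ and ψ′ at x = 0 gives r = (k₁ − k₂)/(k₁ + k₂), so R = r² = 0.009077 and T = 1 − R = 0.9909.

T = 0.991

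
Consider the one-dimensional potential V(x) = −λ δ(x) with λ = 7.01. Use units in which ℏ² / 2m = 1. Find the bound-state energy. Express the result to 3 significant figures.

The bound state is ψ(x) = √κ e^{−κ|x|}. The derivative jump ψ'(0⁺) − ψ'(0⁻) = −(2mλ/ℏ²)ψ(0) fixes κ = mλ/ℏ² = 3.505.
Then E = −ℏ²κ²/(2m) = −mλ²/(2ℏ²) = -12.29.

E = -12.3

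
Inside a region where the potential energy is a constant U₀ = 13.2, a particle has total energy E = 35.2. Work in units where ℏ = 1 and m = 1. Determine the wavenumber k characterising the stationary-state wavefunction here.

With E > U₀ the solution is oscillatory, ψ ∝ e^{±ikx} with k = √(2m(E − U₀))/ℏ.
k = √(2 × 1 × 22) = 6.633.

k = 6.63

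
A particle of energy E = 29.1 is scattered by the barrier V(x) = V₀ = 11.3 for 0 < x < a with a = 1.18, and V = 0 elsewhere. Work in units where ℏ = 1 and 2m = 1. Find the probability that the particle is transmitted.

Above the barrier the interior wavenumber is k₂ = √(2m(E − V₀))/ℏ = 4.219, giving phase k₂a = 4.978.
T = [1 + V₀² sin²(k₂a) / (4E(E − V₀))]⁻¹ = 1/1.057 = 0.946.

T = 0.946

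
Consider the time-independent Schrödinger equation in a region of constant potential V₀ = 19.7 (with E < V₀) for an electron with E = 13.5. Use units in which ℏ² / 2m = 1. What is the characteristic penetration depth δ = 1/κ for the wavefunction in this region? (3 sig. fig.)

δ = 0.402

Since E < V₀ the TISE in this region is ψ'' = κ²ψ with κ = √(2m(V₀ − E))/ℏ.
κ = √(2 × 0.5 × 6.2) = 2.490. The penetration depth is δ = 1/κ = 0.402.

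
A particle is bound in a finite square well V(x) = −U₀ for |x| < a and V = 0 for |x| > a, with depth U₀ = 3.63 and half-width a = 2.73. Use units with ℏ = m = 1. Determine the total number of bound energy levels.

The dimensionless depth is z₀ = a√(2mU₀)/ℏ = 2.73 × √(7.260) = 7.356.
A new bound state (alternating even/odd) appears each time z₀ passes a multiple of π/2, so N = ⌊2z₀/π⌋ + 1 = ⌊4.683⌋ + 1 = 5.

N = 5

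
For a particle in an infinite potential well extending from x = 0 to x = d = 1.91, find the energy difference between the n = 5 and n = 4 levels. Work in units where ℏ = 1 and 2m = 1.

ΔE = 24.3

E_n = n²π²ℏ²/(2md²), so ΔE = (5² − 4²) π²ℏ²/(2md²).
ΔE = 9 × π² / (2 × 0.5 × 1.91²) = 24.35.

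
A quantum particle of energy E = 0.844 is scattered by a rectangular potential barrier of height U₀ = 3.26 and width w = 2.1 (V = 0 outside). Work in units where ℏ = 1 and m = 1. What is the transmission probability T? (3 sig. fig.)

E < U₀: inside the barrier ψ ∝ e^{±κx} with κ = √(2m(U₀ − E))/ℏ = 2.198.
κw = 4.616, sinh(κw) = 50.55.
The exact tunnelling result is T⁻¹ = 1 + U₀² sinh²(κw) / [4E(U₀ − E)] = 3330, so T = 0.000300.

T = 0.000300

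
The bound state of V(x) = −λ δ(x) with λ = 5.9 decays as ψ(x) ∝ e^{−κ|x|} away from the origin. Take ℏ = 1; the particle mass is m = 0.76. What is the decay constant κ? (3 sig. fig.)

Integrating the TISE across x = 0 gives the cusp condition ψ'(0⁺) − ψ'(0⁻) = −(2mλ/ℏ²)ψ(0).
With ψ ∝ e^{−κ|x|} this yields −2κ = −2mλ/ℏ², so κ = mλ/ℏ² = 4.484.

κ = 4.48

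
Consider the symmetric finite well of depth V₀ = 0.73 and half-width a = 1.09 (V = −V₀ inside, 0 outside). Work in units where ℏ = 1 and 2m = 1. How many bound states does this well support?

N = 1

Define the well-strength parameter z₀ = (a/ℏ)√(2mV₀) = 1.09 × √(2·0.5·0.73) = 0.9313.
A new bound state (alternating even/odd) appears each time z₀ passes a multiple of π/2, so N = ⌊2z₀/π⌋ + 1 = ⌊0.5929⌋ + 1 = 1.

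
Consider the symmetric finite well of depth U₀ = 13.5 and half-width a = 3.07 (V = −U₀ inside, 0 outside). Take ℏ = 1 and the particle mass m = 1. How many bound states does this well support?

The dimensionless depth is z₀ = a√(2mU₀)/ℏ = 3.07 × √(27.00) = 15.95.
The even/odd transcendental equations gain one root per π/2 in z₀, giving N = 1 + ⌊2z₀/π⌋ = 1 + ⌊10.16⌋ = 11.

N = 11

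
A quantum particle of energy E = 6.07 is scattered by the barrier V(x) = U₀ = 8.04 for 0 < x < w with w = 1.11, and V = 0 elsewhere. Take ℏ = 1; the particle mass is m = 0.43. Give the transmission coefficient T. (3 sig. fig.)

T = 0.156

Since E < U₀ the interior solution is evanescent with decay constant κ = √(2m(U₀ − E))/ℏ = 1.302.
κw = 1.445, sinh(κw) = 2.003.
The exact tunnelling result is T⁻¹ = 1 + U₀² sinh²(κw) / [4E(U₀ − E)] = 6.420, so T = 0.156.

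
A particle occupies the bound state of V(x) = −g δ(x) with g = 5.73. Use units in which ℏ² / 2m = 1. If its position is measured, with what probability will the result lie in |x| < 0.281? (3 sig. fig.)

The normalised bound state is ψ = √κ e^{−κ|x|} with κ = mg/ℏ² = 2.865.
P(|x| < d) = ∫_{−d}^{d} κ e^{−2κ|x|} dx = 1 − e^{−2κd} = 1 − e^{−1.610} = 0.8001.

P = 0.800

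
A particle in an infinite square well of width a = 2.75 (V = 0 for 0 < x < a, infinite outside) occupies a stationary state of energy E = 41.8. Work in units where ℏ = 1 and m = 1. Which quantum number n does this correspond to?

n = 8

From E_n = n²π²ℏ²/(2ma²) invert to n = √(2ma²E)/(πℏ).
n = (2.75/π) × √(2 × 1 × 41.8) = 8.004 → n = 8.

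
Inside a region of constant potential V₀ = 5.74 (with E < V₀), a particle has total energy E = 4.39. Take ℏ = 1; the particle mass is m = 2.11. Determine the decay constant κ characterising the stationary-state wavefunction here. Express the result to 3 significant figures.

κ = 2.39

Since E < V₀ the TISE in this region is ψ'' = κ²ψ with κ = √(2m(V₀ − E))/ℏ.
κ = √(2 × 2.11 × 1.35) = 2.387.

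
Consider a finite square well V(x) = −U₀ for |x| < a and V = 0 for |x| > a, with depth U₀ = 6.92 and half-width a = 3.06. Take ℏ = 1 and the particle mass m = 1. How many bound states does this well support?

N = 8

Define the well-strength parameter z₀ = (a/ℏ)√(2mU₀) = 3.06 × √(2·1·6.92) = 11.38.
The even/odd transcendental equations gain one root per π/2 in z₀, giving N = 1 + ⌊2z₀/π⌋ = 1 + ⌊7.247⌋ = 8.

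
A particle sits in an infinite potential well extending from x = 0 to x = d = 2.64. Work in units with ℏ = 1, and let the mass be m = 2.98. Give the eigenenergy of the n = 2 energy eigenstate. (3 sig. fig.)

E = 0.950

Requiring ψ(0) = ψ(d) = 0 quantises k = nπ/d, hence E_n = ℏ²k²/2m = n²π²ℏ²/(2md²).
E_2 = 2² × π² / (2 × 2.98 × 2.64²) = 0.9504.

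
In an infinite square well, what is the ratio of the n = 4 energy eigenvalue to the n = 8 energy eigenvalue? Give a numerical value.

E_n = n²π²ℏ²/(2mL²) so the ratio is n₂²/n₁² = 16/64 = 0.25.

0.25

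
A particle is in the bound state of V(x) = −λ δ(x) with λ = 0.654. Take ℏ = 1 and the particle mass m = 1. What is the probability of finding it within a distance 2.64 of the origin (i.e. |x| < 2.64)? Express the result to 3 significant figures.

P = 0.968

The normalised bound state is ψ = √κ e^{−κ|x|} with κ = mλ/ℏ² = 0.6540.
P(|x| < d) = ∫_{−d}^{d} κ e^{−2κ|x|} dx = 1 − e^{−2κd} = 1 − e^{−3.453} = 0.9684.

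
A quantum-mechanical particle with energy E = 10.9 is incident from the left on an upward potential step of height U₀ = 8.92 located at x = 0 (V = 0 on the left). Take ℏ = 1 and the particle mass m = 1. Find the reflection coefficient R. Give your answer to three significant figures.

R = 0.162

The wavenumbers are k₁ = √(2mE)/ℏ = 4.669 on the left and k₂ = √(2m(E − U₀))/ℏ = 1.990 on the right.
Continuity of ψ and ψ′ at the step yields the reflection amplitude r = (k₁ − k₂)/(k₁ + k₂) = 0.4023; thus R = |r|² = 0.1619, T = 0.8381.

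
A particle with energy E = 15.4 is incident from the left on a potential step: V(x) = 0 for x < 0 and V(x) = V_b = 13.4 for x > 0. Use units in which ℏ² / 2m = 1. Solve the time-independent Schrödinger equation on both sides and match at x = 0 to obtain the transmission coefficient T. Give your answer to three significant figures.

T = 0.779

The wavenumbers are k₁ = √(2mE)/ℏ = 3.924 on the left and k₂ = √(2m(E − V_b))/ℏ = 1.414 on the right.
Matching ψ and ψ′ at x = 0 gives r = (k₁ − k₂)/(k₁ + k₂), so R = r² = 0.2211 and T = 1 − R = 0.7789.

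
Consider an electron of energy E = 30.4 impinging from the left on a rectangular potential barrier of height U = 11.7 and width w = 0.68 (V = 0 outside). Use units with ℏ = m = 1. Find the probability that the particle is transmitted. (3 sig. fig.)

T = 0.958

Above the barrier the interior wavenumber is k₂ = √(2m(E − U))/ℏ = 6.116, giving phase k₂w = 4.159.
T = [1 + U² sin²(k₂w) / (4E(E − U))]⁻¹ = 1/1.044 = 0.958.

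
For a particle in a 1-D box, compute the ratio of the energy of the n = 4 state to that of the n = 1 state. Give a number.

16

E_n = n²π²ℏ²/(2mL²) so the ratio is n₂²/n₁² = 16/1 = 16.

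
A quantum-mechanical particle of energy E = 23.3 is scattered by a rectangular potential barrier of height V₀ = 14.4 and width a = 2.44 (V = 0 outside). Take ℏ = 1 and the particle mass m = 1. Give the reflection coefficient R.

R = 0.127

Above the barrier the interior wavenumber is k₂ = √(2m(E − V₀))/ℏ = 4.219, giving phase k₂a = 10.29.
Matching at both interfaces gives T⁻¹ = 1 + V₀² sin²(k₂a) / [4E(E − V₀)] = 1.146, hence T = 0.873.
R = 1 − T = 0.127.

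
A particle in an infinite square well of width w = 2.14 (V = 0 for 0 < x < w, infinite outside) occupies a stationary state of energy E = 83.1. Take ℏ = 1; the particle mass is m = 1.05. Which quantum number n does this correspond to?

For an infinite well E_n = n²π²ℏ²/(2mw²), so n = (w/πℏ)√(2mE).
n = (2.14/π) × √(2 × 1.05 × 83.1) = 8.999 → n = 9.

n = 9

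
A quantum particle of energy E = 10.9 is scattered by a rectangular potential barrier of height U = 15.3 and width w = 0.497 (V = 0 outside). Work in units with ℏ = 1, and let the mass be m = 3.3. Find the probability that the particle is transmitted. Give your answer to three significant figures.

E < U: inside the barrier ψ ∝ e^{±κx} with κ = √(2m(U − E))/ℏ = 5.389.
κw = 2.678, sinh(κw) = 7.246.
Matching ψ, ψ′ at both faces gives T = [1 + U² sinh²(κw) / (4E(U − E))]⁻¹ = 1/65.06 = 0.0154.

T = 0.0154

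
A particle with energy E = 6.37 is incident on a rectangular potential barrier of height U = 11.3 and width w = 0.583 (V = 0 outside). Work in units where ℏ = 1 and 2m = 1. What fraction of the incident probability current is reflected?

R = 0.743

E < U: inside the barrier ψ ∝ e^{±κx} with κ = √(2m(U − E))/ℏ = 2.220.
κw = 1.294, sinh(κw) = 1.688.
Matching ψ, ψ′ at both faces gives T = [1 + U² sinh²(κw) / (4E(U − E))]⁻¹ = 1/3.895 = 0.257.
R = 1 − T = 0.743.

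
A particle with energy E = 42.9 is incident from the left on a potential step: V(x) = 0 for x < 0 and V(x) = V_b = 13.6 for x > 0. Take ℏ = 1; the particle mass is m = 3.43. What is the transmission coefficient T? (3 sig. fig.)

The wavenumbers are k₁ = √(2mE)/ℏ = 17.15 on the left and k₂ = √(2m(E − V_b))/ℏ = 14.18 on the right.
Continuity of ψ and ψ′ at the step yields the reflection amplitude r = (k₁ − k₂)/(k₁ + k₂) = 0.09503; thus R = |r|² = 0.009031, T = 0.9910.

T = 0.991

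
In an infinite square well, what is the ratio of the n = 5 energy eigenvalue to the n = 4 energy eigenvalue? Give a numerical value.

E_n = n²π²ℏ²/(2mL²) so the ratio is n₂²/n₁² = 25/16 = 1.5625.

1.5625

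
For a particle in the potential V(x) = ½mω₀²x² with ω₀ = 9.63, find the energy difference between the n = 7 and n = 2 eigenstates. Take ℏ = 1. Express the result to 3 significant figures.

E_n = ℏω₀(n + ½), so ΔE = (7 − 2) ℏω₀ = 5 × 9.63 = 48.15.

ΔE = 48.2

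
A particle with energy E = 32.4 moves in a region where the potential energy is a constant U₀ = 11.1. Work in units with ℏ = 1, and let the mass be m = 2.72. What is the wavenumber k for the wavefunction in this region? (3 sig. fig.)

With E > U₀ the solution is oscillatory, ψ ∝ e^{±ikx} with k = √(2m(E − U₀))/ℏ.
k = √(2 × 2.72 × 21.3) = 10.76.

k = 10.8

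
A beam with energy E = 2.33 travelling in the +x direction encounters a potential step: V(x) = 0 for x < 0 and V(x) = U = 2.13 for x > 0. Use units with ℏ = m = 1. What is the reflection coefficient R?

On each side the TISE gives plane waves with k = √(2m(E − V))/ℏ: k₁ = √(2·1·2.33) = 2.159, k₂ = √(2·1·0.2) = 0.6325.
Matching ψ and ψ′ at x = 0 gives r = (k₁ − k₂)/(k₁ + k₂), so R = r² = 0.2990 and T = 1 − R = 0.7010.

R = 0.299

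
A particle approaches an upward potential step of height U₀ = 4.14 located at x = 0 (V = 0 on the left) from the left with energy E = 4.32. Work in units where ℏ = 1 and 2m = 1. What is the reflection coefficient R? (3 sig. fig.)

R = 0.437

The wavenumbers are k₁ = √(2mE)/ℏ = 2.078 on the left and k₂ = √(2m(E − U₀))/ℏ = 0.4243 on the right.
Continuity of ψ and ψ′ at the step yields the reflection amplitude r = (k₁ − k₂)/(k₁ + k₂) = 0.6610; thus R = |r|² = 0.4369, T = 0.5631.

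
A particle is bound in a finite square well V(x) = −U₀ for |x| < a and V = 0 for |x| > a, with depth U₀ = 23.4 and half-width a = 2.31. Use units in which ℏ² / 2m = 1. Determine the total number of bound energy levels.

The dimensionless depth is z₀ = a√(2mU₀)/ℏ = 2.31 × √(23.40) = 11.17.
A new bound state (alternating even/odd) appears each time z₀ passes a multiple of π/2, so N = ⌊2z₀/π⌋ + 1 = ⌊7.114⌋ + 1 = 8.

N = 8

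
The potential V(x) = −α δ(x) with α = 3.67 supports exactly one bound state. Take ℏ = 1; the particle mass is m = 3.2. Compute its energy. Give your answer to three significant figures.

The bound state is ψ(x) = √κ e^{−κ|x|}. The derivative jump ψ'(0⁺) − ψ'(0⁻) = −(2mα/ℏ²)ψ(0) fixes κ = mα/ℏ² = 11.74.
Then E = −ℏ²κ²/(2m) = −mα²/(2ℏ²) = -21.55.

E = -21.6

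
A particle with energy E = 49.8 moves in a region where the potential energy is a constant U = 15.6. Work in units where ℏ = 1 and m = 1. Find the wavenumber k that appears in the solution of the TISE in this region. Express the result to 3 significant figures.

With E > U the solution is oscillatory, ψ ∝ e^{±ikx} with k = √(2m(E − U))/ℏ.
k = √(2 × 1 × 34.2) = 8.270.

k = 8.27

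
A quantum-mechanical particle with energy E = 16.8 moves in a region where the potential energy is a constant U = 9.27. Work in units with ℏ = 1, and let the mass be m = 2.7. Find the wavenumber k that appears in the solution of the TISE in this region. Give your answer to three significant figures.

With E > U the solution is oscillatory, ψ ∝ e^{±ikx} with k = √(2m(E − U))/ℏ.
k = √(2 × 2.7 × 7.53) = 6.377.

k = 6.38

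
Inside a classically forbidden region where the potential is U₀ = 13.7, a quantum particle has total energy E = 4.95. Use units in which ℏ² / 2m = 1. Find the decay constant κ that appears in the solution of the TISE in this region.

κ = 2.96

Since E < U₀ the TISE in this region is ψ'' = κ²ψ with κ = √(2m(U₀ − E))/ℏ.
κ = √(2 × 0.5 × 8.75) = 2.958.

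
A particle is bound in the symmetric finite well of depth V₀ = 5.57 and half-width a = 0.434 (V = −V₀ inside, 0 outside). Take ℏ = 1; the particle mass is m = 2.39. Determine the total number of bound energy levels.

Define the well-strength parameter z₀ = (a/ℏ)√(2mV₀) = 0.434 × √(2·2.39·5.57) = 2.239.
A new bound state (alternating even/odd) appears each time z₀ passes a multiple of π/2, so N = ⌊2z₀/π⌋ + 1 = ⌊1.426⌋ + 1 = 2.

N = 2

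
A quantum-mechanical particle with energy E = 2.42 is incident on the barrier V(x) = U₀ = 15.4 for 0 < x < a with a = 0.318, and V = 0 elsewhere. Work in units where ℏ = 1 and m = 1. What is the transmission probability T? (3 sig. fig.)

E < U₀: inside the barrier ψ ∝ e^{±κx} with κ = √(2m(U₀ − E))/ℏ = 5.095.
κa = 1.620, sinh(κa) = 2.428.
The exact tunnelling result is T⁻¹ = 1 + U₀² sinh²(κa) / [4E(U₀ − E)] = 12.13, so T = 0.0824.

T = 0.0824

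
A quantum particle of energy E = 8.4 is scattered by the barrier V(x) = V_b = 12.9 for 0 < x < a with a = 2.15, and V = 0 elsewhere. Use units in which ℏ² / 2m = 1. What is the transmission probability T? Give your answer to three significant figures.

T = 0.000397

Since E < V_b the interior solution is evanescent with decay constant κ = √(2m(V_b − E))/ℏ = 2.121.
κa = 4.561, sinh(κa) = 47.83.
The exact tunnelling result is T⁻¹ = 1 + V_b² sinh²(κa) / [4E(V_b − E)] = 2518, so T = 0.000397.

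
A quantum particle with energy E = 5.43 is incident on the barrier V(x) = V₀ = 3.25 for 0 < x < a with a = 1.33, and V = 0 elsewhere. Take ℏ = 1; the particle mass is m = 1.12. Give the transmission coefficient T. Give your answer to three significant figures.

T = 0.991

Above the barrier the interior wavenumber is k₂ = √(2m(E − V₀))/ℏ = 2.210, giving phase k₂a = 2.939.
Matching at both interfaces gives T⁻¹ = 1 + V₀² sin²(k₂a) / [4E(E − V₀)] = 1.009, hence T = 0.991.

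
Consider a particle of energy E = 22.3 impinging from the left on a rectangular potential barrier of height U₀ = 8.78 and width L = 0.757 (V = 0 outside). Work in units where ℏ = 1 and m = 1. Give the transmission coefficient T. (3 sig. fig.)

T = 0.968

E > U₀: inside the barrier k₂ = √(2m(E − U₀))/ℏ = 5.200, k₂L = 3.936.
T = [1 + U₀² sin²(k₂L) / (4E(E − U₀))]⁻¹ = 1/1.033 = 0.968.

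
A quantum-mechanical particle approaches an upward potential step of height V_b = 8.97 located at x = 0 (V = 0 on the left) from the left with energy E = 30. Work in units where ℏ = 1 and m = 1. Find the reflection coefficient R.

On each side the TISE gives plane waves with k = √(2m(E − V))/ℏ: k₁ = √(2·1·30) = 7.746, k₂ = √(2·1·21.03) = 6.485.
Continuity of ψ and ψ′ at the step yields the reflection amplitude r = (k₁ − k₂)/(k₁ + k₂) = 0.08858; thus R = |r|² = 0.007846, T = 0.9922.

R = 0.00785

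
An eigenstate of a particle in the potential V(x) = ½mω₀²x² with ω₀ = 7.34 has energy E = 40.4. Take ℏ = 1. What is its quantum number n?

n = 5

E_n = ℏω₀(n + ½) ⇒ n = E/(ℏω₀) − ½ = 40.4/7.34 − 0.5 = 5.004 → n = 5.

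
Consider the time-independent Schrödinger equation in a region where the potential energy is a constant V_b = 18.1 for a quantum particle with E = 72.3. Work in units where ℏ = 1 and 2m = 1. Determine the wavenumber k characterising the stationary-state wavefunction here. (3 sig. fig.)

With E > V_b the solution is oscillatory, ψ ∝ e^{±ikx} with k = √(2m(E − V_b))/ℏ.
k = √(2 × 0.5 × 54.2) = 7.362.

k = 7.36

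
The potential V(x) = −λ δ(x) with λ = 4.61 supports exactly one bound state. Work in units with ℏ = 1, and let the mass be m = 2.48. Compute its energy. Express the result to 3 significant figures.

E = -26.4

The bound state is ψ(x) = √κ e^{−κ|x|}. The derivative jump ψ'(0⁺) − ψ'(0⁻) = −(2mλ/ℏ²)ψ(0) fixes κ = mλ/ℏ² = 11.43.
Then E = −ℏ²κ²/(2m) = −mλ²/(2ℏ²) = -26.35.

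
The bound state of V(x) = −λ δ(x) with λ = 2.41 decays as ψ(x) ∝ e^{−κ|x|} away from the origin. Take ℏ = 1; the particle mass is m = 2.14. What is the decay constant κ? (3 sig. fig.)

Integrating the TISE across x = 0 gives the cusp condition ψ'(0⁺) − ψ'(0⁻) = −(2mλ/ℏ²)ψ(0).
With ψ ∝ e^{−κ|x|} this yields −2κ = −2mλ/ℏ², so κ = mλ/ℏ² = 5.157.

κ = 5.16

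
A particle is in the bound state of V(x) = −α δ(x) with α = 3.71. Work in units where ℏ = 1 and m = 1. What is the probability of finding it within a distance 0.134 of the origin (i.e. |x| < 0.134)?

The normalised bound state is ψ = √κ e^{−κ|x|} with κ = mα/ℏ² = 3.710.
P(|x| < d) = ∫_{−d}^{d} κ e^{−2κ|x|} dx = 1 − e^{−2κd} = 1 − e^{−0.9943} = 0.6300.

P = 0.630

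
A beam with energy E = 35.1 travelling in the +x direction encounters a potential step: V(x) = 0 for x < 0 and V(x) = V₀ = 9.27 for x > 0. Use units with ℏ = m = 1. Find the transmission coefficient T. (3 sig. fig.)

On each side the TISE gives plane waves with k = √(2m(E − V))/ℏ: k₁ = √(2·1·35.1) = 8.379, k₂ = √(2·1·25.83) = 7.187.
Matching ψ and ψ′ at x = 0 gives r = (k₁ − k₂)/(k₁ + k₂), so R = r² = 0.005855 and T = 1 − R = 0.9941.

T = 0.994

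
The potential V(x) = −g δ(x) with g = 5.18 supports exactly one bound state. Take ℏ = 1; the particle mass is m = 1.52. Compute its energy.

The bound state is ψ(x) = √κ e^{−κ|x|}. The derivative jump ψ'(0⁺) − ψ'(0⁻) = −(2mg/ℏ²)ψ(0) fixes κ = mg/ℏ² = 7.874.
Then E = −ℏ²κ²/(2m) = −mg²/(2ℏ²) = -20.39.

E = -20.4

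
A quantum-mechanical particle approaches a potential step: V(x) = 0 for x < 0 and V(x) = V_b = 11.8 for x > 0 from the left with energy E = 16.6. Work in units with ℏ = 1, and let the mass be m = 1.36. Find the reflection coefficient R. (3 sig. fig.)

R = 0.0904

On each side the TISE gives plane waves with k = √(2m(E − V))/ℏ: k₁ = √(2·1.36·16.6) = 6.720, k₂ = √(2·1.36·4.8) = 3.613.
Matching ψ and ψ′ at x = 0 gives r = (k₁ − k₂)/(k₁ + k₂), so R = r² = 0.09037 and T = 1 − R = 0.9096.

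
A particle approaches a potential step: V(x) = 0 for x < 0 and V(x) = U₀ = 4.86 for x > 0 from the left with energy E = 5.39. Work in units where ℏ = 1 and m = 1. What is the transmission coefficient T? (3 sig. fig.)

T = 0.727

On each side the TISE gives plane waves with k = √(2m(E − V))/ℏ: k₁ = √(2·1·5.39) = 3.283, k₂ = √(2·1·0.53) = 1.030.
Continuity of ψ and ψ′ at the step yields the reflection amplitude r = (k₁ − k₂)/(k₁ + k₂) = 0.5226; thus R = |r|² = 0.2731, T = 0.7269.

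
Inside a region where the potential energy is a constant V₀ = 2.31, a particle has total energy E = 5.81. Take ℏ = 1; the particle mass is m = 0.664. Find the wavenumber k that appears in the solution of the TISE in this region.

k = 2.16

With E > V₀ the solution is oscillatory, ψ ∝ e^{±ikx} with k = √(2m(E − V₀))/ℏ.
k = √(2 × 0.664 × 3.5) = 2.156.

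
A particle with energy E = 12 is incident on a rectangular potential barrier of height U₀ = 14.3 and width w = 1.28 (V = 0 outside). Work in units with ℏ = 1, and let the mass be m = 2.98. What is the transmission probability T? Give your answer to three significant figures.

T = 0.000165

Since E < U₀ the interior solution is evanescent with decay constant κ = √(2m(U₀ − E))/ℏ = 3.702.
κw = 4.739, sinh(κw) = 57.16.
Matching ψ, ψ′ at both faces gives T = [1 + U₀² sinh²(κw) / (4E(U₀ − E))]⁻¹ = 1/6053 = 0.000165.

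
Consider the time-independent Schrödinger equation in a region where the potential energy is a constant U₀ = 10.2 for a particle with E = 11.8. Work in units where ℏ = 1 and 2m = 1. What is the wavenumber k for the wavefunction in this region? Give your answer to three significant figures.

k = 1.26

With E > U₀ the solution is oscillatory, ψ ∝ e^{±ikx} with k = √(2m(E − U₀))/ℏ.
k = √(2 × 0.5 × 1.6) = 1.265.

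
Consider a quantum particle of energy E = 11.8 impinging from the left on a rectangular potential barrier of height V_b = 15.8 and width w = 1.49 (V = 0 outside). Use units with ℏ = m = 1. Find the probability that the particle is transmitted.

T = 0.000661

E < V_b: inside the barrier ψ ∝ e^{±κx} with κ = √(2m(V_b − E))/ℏ = 2.828.
κw = 4.214, sinh(κw) = 33.82.
The exact tunnelling result is T⁻¹ = 1 + V_b² sinh²(κw) / [4E(V_b − E)] = 1513, so T = 0.000661.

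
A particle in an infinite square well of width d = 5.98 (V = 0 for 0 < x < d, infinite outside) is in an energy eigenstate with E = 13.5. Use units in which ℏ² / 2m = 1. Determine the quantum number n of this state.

n = 7

From E_n = n²π²ℏ²/(2md²) invert to n = √(2md²E)/(πℏ).
n = (5.98/π) × √(2 × 0.5 × 13.5) = 6.994 → n = 7.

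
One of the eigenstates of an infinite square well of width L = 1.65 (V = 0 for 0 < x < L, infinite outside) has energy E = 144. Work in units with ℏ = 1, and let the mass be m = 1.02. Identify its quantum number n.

For an infinite well E_n = n²π²ℏ²/(2mL²), so n = (L/πℏ)√(2mE).
n = (1.65/π) × √(2 × 1.02 × 144) = 9.002 → n = 9.

n = 9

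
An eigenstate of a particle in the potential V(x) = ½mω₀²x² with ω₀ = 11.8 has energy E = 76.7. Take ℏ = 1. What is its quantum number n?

n = 6

Invert E_n = (n + ½)ℏω₀: n = E/ℏω₀ − ½ = 6.000, so n = 6.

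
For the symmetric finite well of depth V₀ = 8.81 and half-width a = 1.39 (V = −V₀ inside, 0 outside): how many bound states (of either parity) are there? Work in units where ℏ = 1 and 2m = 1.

The dimensionless depth is z₀ = a√(2mV₀)/ℏ = 1.39 × √(8.810) = 4.126.
The even/odd transcendental equations gain one root per π/2 in z₀, giving N = 1 + ⌊2z₀/π⌋ = 1 + ⌊2.627⌋ = 3.

N = 3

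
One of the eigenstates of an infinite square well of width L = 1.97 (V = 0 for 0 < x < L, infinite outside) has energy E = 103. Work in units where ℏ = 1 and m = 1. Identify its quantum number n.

For an infinite well E_n = n²π²ℏ²/(2mL²), so n = (L/πℏ)√(2mE).
n = (1.97/π) × √(2 × 1 × 103) = 9.000 → n = 9.

n = 9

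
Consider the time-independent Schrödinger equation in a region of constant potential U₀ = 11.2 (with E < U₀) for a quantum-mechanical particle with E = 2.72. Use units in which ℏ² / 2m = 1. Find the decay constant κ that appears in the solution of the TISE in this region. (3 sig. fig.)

Since E < U₀ the TISE in this region is ψ'' = κ²ψ with κ = √(2m(U₀ − E))/ℏ.
κ = √(2 × 0.5 × 8.48) = 2.912.

κ = 2.91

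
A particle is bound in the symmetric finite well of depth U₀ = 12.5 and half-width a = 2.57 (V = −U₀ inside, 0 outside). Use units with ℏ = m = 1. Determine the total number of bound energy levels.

N = 9

The dimensionless depth is z₀ = a√(2mU₀)/ℏ = 2.57 × √(25.00) = 12.85.
The even/odd transcendental equations gain one root per π/2 in z₀, giving N = 1 + ⌊2z₀/π⌋ = 1 + ⌊8.181⌋ = 9.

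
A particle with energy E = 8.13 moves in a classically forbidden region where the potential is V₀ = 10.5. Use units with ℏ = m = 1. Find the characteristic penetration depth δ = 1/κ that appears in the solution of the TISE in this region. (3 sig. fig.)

Since E < V₀ the TISE in this region is ψ'' = κ²ψ with κ = √(2m(V₀ − E))/ℏ.
κ = √(2 × 1 × 2.37) = 2.177. The penetration depth is δ = 1/κ = 0.459.

δ = 0.459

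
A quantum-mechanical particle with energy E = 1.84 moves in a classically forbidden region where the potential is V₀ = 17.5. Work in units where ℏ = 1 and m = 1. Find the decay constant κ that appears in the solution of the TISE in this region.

κ = 5.60

Since E < V₀ the TISE in this region is ψ'' = κ²ψ with κ = √(2m(V₀ − E))/ℏ.
κ = √(2 × 1 × 15.66) = 5.596.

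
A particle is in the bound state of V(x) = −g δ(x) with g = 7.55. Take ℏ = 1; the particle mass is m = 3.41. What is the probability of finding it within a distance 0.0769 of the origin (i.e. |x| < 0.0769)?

The normalised bound state is ψ = √κ e^{−κ|x|} with κ = mg/ℏ² = 25.75.
P(|x| < d) = ∫_{−d}^{d} κ e^{−2κ|x|} dx = 1 − e^{−2κd} = 1 − e^{−3.960} = 0.9809.

P = 0.981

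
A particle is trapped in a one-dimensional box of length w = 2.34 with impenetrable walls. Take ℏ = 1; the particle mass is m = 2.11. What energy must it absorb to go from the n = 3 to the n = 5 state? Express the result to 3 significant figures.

E_n = n²π²ℏ²/(2mw²), so ΔE = (5² − 3²) π²ℏ²/(2mw²).
ΔE = 16 × π² / (2 × 2.11 × 2.34²) = 6.834.

ΔE = 6.83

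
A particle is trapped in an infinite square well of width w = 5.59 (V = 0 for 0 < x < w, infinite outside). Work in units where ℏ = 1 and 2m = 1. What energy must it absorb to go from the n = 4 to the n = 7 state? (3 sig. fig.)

E_n = n²π²ℏ²/(2mw²), so ΔE = (7² − 4²) π²ℏ²/(2mw²).
ΔE = 33 × π² / (2 × 0.5 × 5.59²) = 10.42.

ΔE = 10.4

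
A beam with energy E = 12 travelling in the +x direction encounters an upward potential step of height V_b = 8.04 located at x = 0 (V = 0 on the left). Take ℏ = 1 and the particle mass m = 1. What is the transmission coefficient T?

The wavenumbers are k₁ = √(2mE)/ℏ = 4.899 on the left and k₂ = √(2m(E − V_b))/ℏ = 2.814 on the right.
Matching ψ and ψ′ at x = 0 gives r = (k₁ − k₂)/(k₁ + k₂), so R = r² = 0.07305 and T = 1 − R = 0.9269.

T = 0.927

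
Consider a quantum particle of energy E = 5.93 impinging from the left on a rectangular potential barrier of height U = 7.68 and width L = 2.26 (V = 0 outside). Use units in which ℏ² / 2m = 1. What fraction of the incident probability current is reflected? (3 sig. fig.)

E < U: inside the barrier ψ ∝ e^{±κx} with κ = √(2m(U − E))/ℏ = 1.323.
κL = 2.990, sinh(κL) = 9.915.
Matching ψ, ψ′ at both faces gives T = [1 + U² sinh²(κL) / (4E(U − E))]⁻¹ = 1/140.7 = 0.00711.
R = 1 − T = 0.993.

R = 0.993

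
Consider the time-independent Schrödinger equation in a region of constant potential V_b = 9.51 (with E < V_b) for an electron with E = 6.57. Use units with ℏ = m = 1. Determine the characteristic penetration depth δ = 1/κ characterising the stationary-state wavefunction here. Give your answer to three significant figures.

Since E < V_b the TISE in this region is ψ'' = κ²ψ with κ = √(2m(V_b − E))/ℏ.
κ = √(2 × 1 × 2.94) = 2.425. The penetration depth is δ = 1/κ = 0.412.

δ = 0.412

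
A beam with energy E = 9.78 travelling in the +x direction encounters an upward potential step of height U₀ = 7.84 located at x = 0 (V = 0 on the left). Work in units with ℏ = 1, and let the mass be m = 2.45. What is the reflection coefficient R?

The wavenumbers are k₁ = √(2mE)/ℏ = 6.923 on the left and k₂ = √(2m(E − U₀))/ℏ = 3.083 on the right.
Continuity of ψ and ψ′ at the step yields the reflection amplitude r = (k₁ − k₂)/(k₁ + k₂) = 0.3837; thus R = |r|² = 0.1472, T = 0.8528.

R = 0.147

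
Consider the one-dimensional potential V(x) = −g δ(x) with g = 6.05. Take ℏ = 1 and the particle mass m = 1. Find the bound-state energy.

For x ≠ 0 the bound state is ψ ∝ e^{−κ|x|}; integrating the TISE across the delta gives the cusp condition 2κ = 2mg/ℏ², so κ = 6.050.
Then E = −ℏ²κ²/(2m) = −mg²/(2ℏ²) = -18.30.

E = -18.3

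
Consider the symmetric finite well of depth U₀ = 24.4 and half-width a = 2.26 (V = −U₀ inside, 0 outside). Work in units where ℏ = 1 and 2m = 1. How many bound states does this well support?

The dimensionless depth is z₀ = a√(2mU₀)/ℏ = 2.26 × √(24.40) = 11.16.
The even/odd transcendental equations gain one root per π/2 in z₀, giving N = 1 + ⌊2z₀/π⌋ = 1 + ⌊7.107⌋ = 8.

N = 8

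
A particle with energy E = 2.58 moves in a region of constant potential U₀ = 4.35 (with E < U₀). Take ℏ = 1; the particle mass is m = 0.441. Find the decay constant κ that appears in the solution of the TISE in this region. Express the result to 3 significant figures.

Since E < U₀ the TISE in this region is ψ'' = κ²ψ with κ = √(2m(U₀ − E))/ℏ.
κ = √(2 × 0.441 × 1.77) = 1.249.

κ = 1.25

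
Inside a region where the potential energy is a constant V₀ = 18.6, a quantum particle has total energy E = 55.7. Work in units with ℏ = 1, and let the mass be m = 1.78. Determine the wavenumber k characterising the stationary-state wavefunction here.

With E > V₀ the solution is oscillatory, ψ ∝ e^{±ikx} with k = √(2m(E − V₀))/ℏ.
k = √(2 × 1.78 × 37.1) = 11.49.

k = 11.5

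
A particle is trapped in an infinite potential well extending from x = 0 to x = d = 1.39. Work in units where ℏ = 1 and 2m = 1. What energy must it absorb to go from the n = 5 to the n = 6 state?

ΔE = 56.2

E_n = n²π²ℏ²/(2md²), so ΔE = (6² − 5²) π²ℏ²/(2md²).
ΔE = 11 × π² / (2 × 0.5 × 1.39²) = 56.19.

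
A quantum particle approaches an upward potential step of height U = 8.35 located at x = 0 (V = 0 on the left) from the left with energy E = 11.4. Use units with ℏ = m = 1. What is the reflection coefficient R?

R = 0.101

The wavenumbers are k₁ = √(2mE)/ℏ = 4.775 on the left and k₂ = √(2m(E − U))/ℏ = 2.470 on the right.
Matching ψ and ψ′ at x = 0 gives r = (k₁ − k₂)/(k₁ + k₂), so R = r² = 0.1012 and T = 1 − R = 0.8988.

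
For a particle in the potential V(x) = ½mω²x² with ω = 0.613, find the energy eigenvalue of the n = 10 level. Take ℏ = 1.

E = 6.44

The oscillator eigenvalues are E_n = ℏω(n + ½), so E_10 = 0.613 × 10.5 = 6.437.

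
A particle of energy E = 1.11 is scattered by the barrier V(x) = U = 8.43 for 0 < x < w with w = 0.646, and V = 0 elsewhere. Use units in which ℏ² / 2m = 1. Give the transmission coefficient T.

T = 0.0557

E < U: inside the barrier ψ ∝ e^{±κx} with κ = √(2m(U − E))/ℏ = 2.706.
κw = 1.748, sinh(κw) = 2.784.
Matching ψ, ψ′ at both faces gives T = [1 + U² sinh²(κw) / (4E(U − E))]⁻¹ = 1/17.95 = 0.0557.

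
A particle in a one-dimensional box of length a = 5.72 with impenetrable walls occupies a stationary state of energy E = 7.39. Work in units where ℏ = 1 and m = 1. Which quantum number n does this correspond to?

n = 7

For an infinite well E_n = n²π²ℏ²/(2ma²), so n = (a/πℏ)√(2mE).
n = (5.72/π) × √(2 × 1 × 7.39) = 7.000 → n = 7.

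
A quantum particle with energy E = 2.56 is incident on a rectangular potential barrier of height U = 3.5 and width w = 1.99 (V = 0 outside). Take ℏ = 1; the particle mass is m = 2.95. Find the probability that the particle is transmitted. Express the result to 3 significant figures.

T = 0.000267

E < U: inside the barrier ψ ∝ e^{±κx} with κ = √(2m(U − E))/ℏ = 2.355.
κw = 4.686, sinh(κw) = 54.23.
The exact tunnelling result is T⁻¹ = 1 + U² sinh²(κw) / [4E(U − E)] = 3744, so T = 0.000267.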